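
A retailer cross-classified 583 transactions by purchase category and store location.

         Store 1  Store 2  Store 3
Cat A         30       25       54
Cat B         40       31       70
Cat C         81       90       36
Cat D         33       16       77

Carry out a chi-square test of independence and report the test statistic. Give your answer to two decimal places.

Row totals: 109, 141, 207, 126. Column totals: 184, 162, 237. Grand total N = 583.
Expected counts (row total × column total / N):
  Cat A, Store 1: 109×184/583 = 34.401
  Cat A, Store 2: 109×162/583 = 30.288
  Cat A, Store 3: 109×237/583 = 44.310
  Cat B, Store 1: 141×184/583 = 44.501
  Cat B, Store 2: 141×162/583 = 39.180
  Cat B, Store 3: 141×237/583 = 57.319
  Cat C, Store 1: 207×184/583 = 65.331
  Cat C, Store 2: 207×162/583 = 57.520
  Cat C, Store 3: 207×237/583 = 84.149
  Cat D, Store 1: 126×184/583 = 39.767
  Cat D, Store 2: 126×162/583 = 35.012
  Cat D, Store 3: 126×237/583 = 51.221
Contributions (O − E)²/E:
  (30 − 34.401)²/34.401 = 0.5630
  (25 − 30.288)²/30.288 = 0.9232
  (54 − 44.310)²/44.310 = 2.1191
  (40 − 44.501)²/44.501 = 0.4552
  (31 − 39.180)²/39.180 = 1.7078
  (70 − 57.319)²/57.319 = 2.8055
  (81 − 65.331)²/65.331 = 3.7581
  (90 − 57.520)²/57.520 = 18.3406
  (36 − 84.149)²/84.149 = 27.5503
  (33 − 39.767)²/39.767 = 1.1515
  (16 − 35.012)²/35.012 = 10.3238
  (77 − 51.221)²/51.221 = 12.9743
χ² = 0.5630 + 0.9232 + 2.1191 + 0.4552 + 1.7078 + 2.8055 + 3.7581 + 18.3406 + 27.5503 + 1.1515 + 10.3238 + 12.9743 = 82.67

82.67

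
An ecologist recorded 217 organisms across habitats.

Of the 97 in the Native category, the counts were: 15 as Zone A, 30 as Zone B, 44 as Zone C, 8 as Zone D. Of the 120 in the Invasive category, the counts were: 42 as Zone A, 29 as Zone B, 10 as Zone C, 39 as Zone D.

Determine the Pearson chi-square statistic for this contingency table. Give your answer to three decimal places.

Row totals: 97, 120. Column totals: 57, 59, 54, 47. Grand total N = 217.
Expected counts (row total × column total / N):
  Native, Zone A: 97×57/217 = 25.4793
  Native, Zone B: 97×59/217 = 26.3733
  Native, Zone C: 97×54/217 = 24.1382
  Native, Zone D: 97×47/217 = 21.0092
  Invasive, Zone A: 120×57/217 = 31.5207
  Invasive, Zone B: 120×59/217 = 32.6267
  Invasive, Zone C: 120×54/217 = 29.8618
  Invasive, Zone D: 120×47/217 = 25.9908
Contributions (O − E)²/E:
  (15 − 25.4793)²/25.4793 = 4.3100
  (30 − 26.3733)²/26.3733 = 0.4987
  (44 − 24.1382)²/24.1382 = 16.3430
  (8 − 21.0092)²/21.0092 = 8.0555
  (42 − 31.5207)²/31.5207 = 3.4839
  (29 − 32.6267)²/32.6267 = 0.4031
  (10 − 29.8618)²/29.8618 = 13.2106
  (39 − 25.9908)²/25.9908 = 6.5115
χ² = 4.3100 + 0.4987 + 16.3430 + 8.0555 + 3.4839 + 0.4031 + 13.2106 + 6.5115 = 52.816

52.816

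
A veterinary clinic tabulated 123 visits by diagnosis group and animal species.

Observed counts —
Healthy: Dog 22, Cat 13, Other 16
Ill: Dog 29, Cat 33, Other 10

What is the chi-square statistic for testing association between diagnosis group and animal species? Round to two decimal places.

Row totals: 51, 72. Column totals: 51, 46, 26. Grand total N = 123.
Expected counts (row total × column total / N):
  Healthy, Dog: 51×51/123 = 21.146
  Healthy, Cat: 51×46/123 = 19.073
  Healthy, Other: 51×26/123 = 10.780
  Ill, Dog: 72×51/123 = 29.854
  Ill, Cat: 72×46/123 = 26.927
  Ill, Other: 72×26/123 = 15.220
Contributions (O − E)²/E:
  (22 − 21.146)²/21.146 = 0.0345
  (13 − 19.073)²/19.073 = 1.9337
  (16 − 10.780)²/10.780 = 2.5277
  (29 − 29.854)²/29.854 = 0.0244
  (33 − 26.927)²/26.927 = 1.3697
  (10 − 15.220)²/15.220 = 1.7903
χ² = 0.0345 + 1.9337 + 2.5277 + 0.0244 + 1.3697 + 1.7903 = 7.68

7.68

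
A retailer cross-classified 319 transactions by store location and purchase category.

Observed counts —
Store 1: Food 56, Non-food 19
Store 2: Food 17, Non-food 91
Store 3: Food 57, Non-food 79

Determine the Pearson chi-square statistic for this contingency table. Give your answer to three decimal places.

Row totals: 75, 108, 136. Column totals: 130, 189. Grand total N = 319.
Expected counts (row total × column total / N):
  Store 1, Food: 75×130/319 = 30.5643
  Store 1, Non-food: 75×189/319 = 44.4357
  Store 2, Food: 108×130/319 = 44.0125
  Store 2, Non-food: 108×189/319 = 63.9875
  Store 3, Food: 136×130/319 = 55.4232
  Store 3, Non-food: 136×189/319 = 80.5768
Contributions (O − E)²/E:
  (56 − 30.5643)²/30.5643 = 21.1677
  (19 − 44.4357)²/44.4357 = 14.5598
  (17 − 44.0125)²/44.0125 = 16.5788
  (91 − 63.9875)²/63.9875 = 11.4034
  (57 − 55.4232)²/55.4232 = 0.0449
  (79 − 80.5768)²/80.5768 = 0.0309
χ² = 21.1677 + 14.5598 + 16.5788 + 11.4034 + 0.0449 + 0.0309 = 63.786

63.786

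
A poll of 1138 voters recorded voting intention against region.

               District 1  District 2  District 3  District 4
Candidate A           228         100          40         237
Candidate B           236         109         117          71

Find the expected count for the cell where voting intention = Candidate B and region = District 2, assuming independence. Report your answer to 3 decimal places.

97.888

Row total (Candidate B) = 533; column total (District 2) = 209; grand total N = 1138.
Expected count = (row total × column total) / N = 533 × 209 / 1138 = 97.888.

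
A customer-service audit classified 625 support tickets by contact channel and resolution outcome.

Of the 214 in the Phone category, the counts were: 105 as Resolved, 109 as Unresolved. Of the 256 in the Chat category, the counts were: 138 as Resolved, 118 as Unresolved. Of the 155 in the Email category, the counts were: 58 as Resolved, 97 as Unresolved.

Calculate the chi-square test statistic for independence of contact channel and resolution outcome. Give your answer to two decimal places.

10.62

Row totals: 214, 256, 155. Column totals: 301, 324. Grand total N = 625.
Expected counts (row total × column total / N):
  Phone, Resolved: 214×301/625 = 103.062
  Phone, Unresolved: 214×324/625 = 110.938
  Chat, Resolved: 256×301/625 = 123.290
  Chat, Unresolved: 256×324/625 = 132.710
  Email, Resolved: 155×301/625 = 74.648
  Email, Unresolved: 155×324/625 = 80.352
Contributions (O − E)²/E:
  (105 − 103.062)²/103.062 = 0.0364
  (109 − 110.938)²/110.938 = 0.0339
  (138 − 123.290)²/123.290 = 1.7551
  (118 − 132.710)²/132.710 = 1.6305
  (58 − 74.648)²/74.648 = 3.7128
  (97 − 80.352)²/80.352 = 3.4493
χ² = 0.0364 + 0.0339 + 1.7551 + 1.6305 + 3.7128 + 3.4493 = 10.62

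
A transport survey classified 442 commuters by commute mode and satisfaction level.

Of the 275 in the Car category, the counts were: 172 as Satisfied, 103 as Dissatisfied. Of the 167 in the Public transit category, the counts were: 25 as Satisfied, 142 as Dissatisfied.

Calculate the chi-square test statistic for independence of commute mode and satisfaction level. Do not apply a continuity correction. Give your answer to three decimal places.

95.193

Row totals: 275, 167. Column totals: 197, 245. Grand total N = 442.
Expected counts (row total × column total / N):
  Car, Satisfied: 275×197/442 = 122.5679
  Car, Dissatisfied: 275×245/442 = 152.4321
  Public transit, Satisfied: 167×197/442 = 74.4321
  Public transit, Dissatisfied: 167×245/442 = 92.5679
Contributions (O − E)²/E:
  (172 − 122.5679)²/122.5679 = 19.9362
  (103 − 152.4321)²/152.4321 = 16.0303
  (25 − 74.4321)²/74.4321 = 32.8290
  (142 − 92.5679)²/92.5679 = 26.3972
χ² = 19.9362 + 16.0303 + 32.8290 + 26.3972 = 95.193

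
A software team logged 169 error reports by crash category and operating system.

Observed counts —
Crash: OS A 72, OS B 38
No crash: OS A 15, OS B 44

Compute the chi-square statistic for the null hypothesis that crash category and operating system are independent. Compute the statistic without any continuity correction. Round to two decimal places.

Row totals: 110, 59. Column totals: 87, 82. Grand total N = 169.
Expected counts (row total × column total / N):
  Crash, OS A: 110×87/169 = 56.627
  Crash, OS B: 110×82/169 = 53.373
  No crash, OS A: 59×87/169 = 30.373
  No crash, OS B: 59×82/169 = 28.627
Contributions (O − E)²/E:
  (72 − 56.627)²/56.627 = 4.1734
  (38 − 53.373)²/53.373 = 4.4279
  (15 − 30.373)²/30.373 = 7.7809
  (44 − 28.627)²/28.627 = 8.2555
χ² = 4.1734 + 4.4279 + 7.7809 + 8.2555 = 24.64

24.64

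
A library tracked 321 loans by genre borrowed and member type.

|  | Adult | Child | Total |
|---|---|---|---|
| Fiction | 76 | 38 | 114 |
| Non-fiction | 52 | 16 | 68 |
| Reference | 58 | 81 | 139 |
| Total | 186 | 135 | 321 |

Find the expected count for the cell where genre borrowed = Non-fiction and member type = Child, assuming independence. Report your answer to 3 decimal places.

Row total (Non-fiction) = 68; column total (Child) = 135; grand total N = 321.
Expected count = (row total × column total) / N = 68 × 135 / 321 = 28.598.

28.598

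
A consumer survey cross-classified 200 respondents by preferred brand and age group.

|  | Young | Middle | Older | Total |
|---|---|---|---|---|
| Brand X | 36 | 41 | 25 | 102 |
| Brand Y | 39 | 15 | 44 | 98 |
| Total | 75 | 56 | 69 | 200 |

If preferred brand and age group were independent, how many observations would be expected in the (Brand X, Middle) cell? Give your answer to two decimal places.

28.56

Row total (Brand X) = 102; column total (Middle) = 56; grand total N = 200.
Expected count = (row total × column total) / N = 102 × 56 / 200 = 28.56.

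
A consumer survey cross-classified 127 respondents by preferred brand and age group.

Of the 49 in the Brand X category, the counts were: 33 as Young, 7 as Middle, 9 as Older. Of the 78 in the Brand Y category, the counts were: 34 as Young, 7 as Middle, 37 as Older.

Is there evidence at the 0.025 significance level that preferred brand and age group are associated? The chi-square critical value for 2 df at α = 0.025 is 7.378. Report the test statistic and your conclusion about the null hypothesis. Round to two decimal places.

Row totals: 49, 78. Column totals: 67, 14, 46. Grand total N = 127.
Expected counts (row total × column total / N):
  Brand X, Young: 49×67/127 = 25.850
  Brand X, Middle: 49×14/127 = 5.402
  Brand X, Older: 49×46/127 = 17.748
  Brand Y, Young: 78×67/127 = 41.150
  Brand Y, Middle: 78×14/127 = 8.598
  Brand Y, Older: 78×46/127 = 28.252
Contributions (O − E)²/E:
  (33 − 25.850)²/25.850 = 1.9777
  (7 − 5.402)²/5.402 = 0.4727
  (9 − 17.748)²/17.748 = 4.3119
  (34 − 41.150)²/41.150 = 1.2423
  (7 − 8.598)²/8.598 = 0.2970
  (37 − 28.252)²/28.252 = 2.7087
χ² = 1.9777 + 0.4727 + 4.3119 + 1.2423 + 0.2970 + 2.7087 = 11.01
df = (2−1)(3−1) = 2. Since 11.01 > 7.378, reject the null hypothesis of independence at α = 0.025.

11.01; reject H₀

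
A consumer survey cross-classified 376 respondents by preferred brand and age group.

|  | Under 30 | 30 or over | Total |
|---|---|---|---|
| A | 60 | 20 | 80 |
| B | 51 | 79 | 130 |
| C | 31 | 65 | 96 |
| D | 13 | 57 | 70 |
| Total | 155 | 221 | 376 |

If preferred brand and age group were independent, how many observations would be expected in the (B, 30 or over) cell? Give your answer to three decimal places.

76.410

Row total (B) = 130; column total (30 or over) = 221; grand total N = 376.
Expected count = (row total × column total) / N = 130 × 221 / 376 = 76.410.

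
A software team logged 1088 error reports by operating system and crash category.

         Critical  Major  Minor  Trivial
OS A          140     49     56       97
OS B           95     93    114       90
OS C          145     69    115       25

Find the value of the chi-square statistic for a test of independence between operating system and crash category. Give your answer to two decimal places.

91.86

Row totals: 342, 392, 354. Column totals: 380, 211, 285, 212. Grand total N = 1088.
Expected counts (row total × column total / N):
  OS A, Critical: 342×380/1088 = 119.449
  OS A, Major: 342×211/1088 = 66.325
  OS A, Minor: 342×285/1088 = 89.586
  OS A, Trivial: 342×212/1088 = 66.640
  OS B, Critical: 392×380/1088 = 136.912
  OS B, Major: 392×211/1088 = 76.022
  OS B, Minor: 392×285/1088 = 102.684
  OS B, Trivial: 392×212/1088 = 76.382
  OS C, Critical: 354×380/1088 = 123.640
  OS C, Major: 354×211/1088 = 68.653
  OS C, Minor: 354×285/1088 = 92.730
  OS C, Trivial: 354×212/1088 = 68.978
Contributions (O − E)²/E:
  (140 − 119.449)²/119.449 = 3.5358
  (49 − 66.325)²/66.325 = 4.5255
  (56 − 89.586)²/89.586 = 12.5915
  (97 − 66.640)²/66.640 = 13.8315
  (95 − 136.912)²/136.912 = 12.8303
  (93 − 76.022)²/76.022 = 3.7917
  (114 − 102.684)²/102.684 = 1.2470
  (90 − 76.382)²/76.382 = 2.4279
  (145 − 123.640)²/123.640 = 3.6901
  (69 − 68.653)²/68.653 = 0.0018
  (115 − 92.730)²/92.730 = 5.3484
  (25 − 68.978)²/68.978 = 28.0389
χ² = 3.5358 + 4.5255 + 12.5915 + 13.8315 + 12.8303 + 3.7917 + 1.2470 + 2.4279 + 3.6901 + 0.0018 + 5.3484 + 28.0389 = 91.86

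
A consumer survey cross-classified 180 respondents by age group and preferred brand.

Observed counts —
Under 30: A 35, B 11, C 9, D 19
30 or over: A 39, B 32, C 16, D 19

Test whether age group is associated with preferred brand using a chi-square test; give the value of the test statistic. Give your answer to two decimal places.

6.96

Row totals: 74, 106. Column totals: 74, 43, 25, 38. Grand total N = 180.
Expected counts (row total × column total / N):
  Under 30, A: 74×74/180 = 30.422
  Under 30, B: 74×43/180 = 17.678
  Under 30, C: 74×25/180 = 10.278
  Under 30, D: 74×38/180 = 15.622
  30 or over, A: 106×74/180 = 43.578
  30 or over, B: 106×43/180 = 25.322
  30 or over, C: 106×25/180 = 14.722
  30 or over, D: 106×38/180 = 22.378
Contributions (O − E)²/E:
  (35 − 30.422)²/30.422 = 0.6889
  (11 − 17.678)²/17.678 = 2.5227
  (9 − 10.278)²/10.278 = 0.1589
  (19 − 15.622)²/15.622 = 0.7304
  (39 − 43.578)²/43.578 = 0.4809
  (32 − 25.322)²/25.322 = 1.7611
  (16 − 14.722)²/14.722 = 0.1109
  (19 − 22.378)²/22.378 = 0.5099
χ² = 0.6889 + 2.5227 + 0.1589 + 0.7304 + 0.4809 + 1.7611 + 0.1109 + 0.5099 = 6.96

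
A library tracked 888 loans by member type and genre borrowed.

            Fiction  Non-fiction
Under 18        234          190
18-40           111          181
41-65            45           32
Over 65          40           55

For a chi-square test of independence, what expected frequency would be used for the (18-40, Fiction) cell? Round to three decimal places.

Row total (18-40) = 292; column total (Fiction) = 430; grand total N = 888.
Expected count = (row total × column total) / N = 292 × 430 / 888 = 141.396.

141.396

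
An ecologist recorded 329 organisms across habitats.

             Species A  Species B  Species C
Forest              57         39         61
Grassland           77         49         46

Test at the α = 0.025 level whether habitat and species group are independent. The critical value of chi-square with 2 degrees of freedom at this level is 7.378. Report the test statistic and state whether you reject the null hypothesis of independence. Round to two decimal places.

5.55; fail to reject H₀

Row totals: 157, 172. Column totals: 134, 88, 107. Grand total N = 329.
Expected counts (row total × column total / N):
  Forest, Species A: 157×134/329 = 63.945
  Forest, Species B: 157×88/329 = 41.994
  Forest, Species C: 157×107/329 = 51.061
  Grassland, Species A: 172×134/329 = 70.055
  Grassland, Species B: 172×88/329 = 46.006
  Grassland, Species C: 172×107/329 = 55.939
Contributions (O − E)²/E:
  (57 − 63.945)²/63.945 = 0.7543
  (39 − 41.994)²/41.994 = 0.2135
  (61 − 51.061)²/51.061 = 1.9346
  (77 − 70.055)²/70.055 = 0.6885
  (49 − 46.006)²/46.006 = 0.1948
  (46 − 55.939)²/55.939 = 1.7659
χ² = 0.7543 + 0.2135 + 1.9346 + 0.6885 + 0.1948 + 1.7659 = 5.55
df = (2−1)(3−1) = 2. Since 5.55 < 7.378, fail to reject the null hypothesis of independence at α = 0.025.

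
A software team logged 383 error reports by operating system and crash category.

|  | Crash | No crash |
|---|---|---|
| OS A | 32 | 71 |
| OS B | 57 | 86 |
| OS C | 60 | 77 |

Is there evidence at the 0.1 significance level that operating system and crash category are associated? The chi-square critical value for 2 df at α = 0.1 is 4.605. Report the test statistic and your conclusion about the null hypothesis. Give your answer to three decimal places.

4.095; fail to reject H₀

Row totals: 103, 143, 137. Column totals: 149, 234. Grand total N = 383.
Expected counts (row total × column total / N):
  OS A, Crash: 103×149/383 = 40.0705
  OS A, No crash: 103×234/383 = 62.9295
  OS B, Crash: 143×149/383 = 55.6319
  OS B, No crash: 143×234/383 = 87.3681
  OS C, Crash: 137×149/383 = 53.2977
  OS C, No crash: 137×234/383 = 83.7023
Contributions (O − E)²/E:
  (32 − 40.0705)²/40.0705 = 1.6255
  (71 − 62.9295)²/62.9295 = 1.0350
  (57 − 55.6319)²/55.6319 = 0.0336
  (86 − 87.3681)²/87.3681 = 0.0214
  (60 − 53.2977)²/53.2977 = 0.8428
  (77 − 83.7023)²/83.7023 = 0.5367
χ² = 1.6255 + 1.0350 + 0.0336 + 0.0214 + 0.8428 + 0.5367 = 4.095
df = (3−1)(2−1) = 2. Since 4.095 < 4.605, fail to reject the null hypothesis of independence at α = 0.1.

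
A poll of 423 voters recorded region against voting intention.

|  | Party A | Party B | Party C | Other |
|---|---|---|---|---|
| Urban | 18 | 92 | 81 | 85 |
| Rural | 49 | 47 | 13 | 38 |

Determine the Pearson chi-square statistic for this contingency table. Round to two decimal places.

62.54

Row totals: 276, 147. Column totals: 67, 139, 94, 123. Grand total N = 423.
Expected counts (row total × column total / N):
  Urban, Party A: 276×67/423 = 43.716
  Urban, Party B: 276×139/423 = 90.695
  Urban, Party C: 276×94/423 = 61.333
  Urban, Other: 276×123/423 = 80.255
  Rural, Party A: 147×67/423 = 23.284
  Rural, Party B: 147×139/423 = 48.305
  Rural, Party C: 147×94/423 = 32.667
  Rural, Other: 147×123/423 = 42.745
Contributions (O − E)²/E:
  (18 − 43.716)²/43.716 = 15.1275
  (92 − 90.695)²/90.695 = 0.0188
  (81 − 61.333)²/61.333 = 6.3064
  (85 − 80.255)²/80.255 = 0.2805
  (49 − 23.284)²/23.284 = 28.4020
  (47 − 48.305)²/48.305 = 0.0353
  (13 − 32.667)²/32.667 = 11.8404
  (38 − 42.745)²/42.745 = 0.5267
χ² = 15.1275 + 0.0188 + 6.3064 + 0.2805 + 28.4020 + 0.0353 + 11.8404 + 0.5267 = 62.54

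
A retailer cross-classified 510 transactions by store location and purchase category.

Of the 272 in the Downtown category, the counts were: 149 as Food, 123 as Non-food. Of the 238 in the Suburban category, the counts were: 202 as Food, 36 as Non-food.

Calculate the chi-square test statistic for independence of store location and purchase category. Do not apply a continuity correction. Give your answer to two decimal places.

53.58

Row totals: 272, 238. Column totals: 351, 159. Grand total N = 510.
Expected counts (row total × column total / N):
  Downtown, Food: 272×351/510 = 187.200
  Downtown, Non-food: 272×159/510 = 84.800
  Suburban, Food: 238×351/510 = 163.800
  Suburban, Non-food: 238×159/510 = 74.200
Contributions (O − E)²/E:
  (149 − 187.200)²/187.200 = 7.7951
  (123 − 84.800)²/84.800 = 17.2080
  (202 − 163.800)²/163.800 = 8.9087
  (36 − 74.200)²/74.200 = 19.6663
χ² = 7.7951 + 17.2080 + 8.9087 + 19.6663 = 53.58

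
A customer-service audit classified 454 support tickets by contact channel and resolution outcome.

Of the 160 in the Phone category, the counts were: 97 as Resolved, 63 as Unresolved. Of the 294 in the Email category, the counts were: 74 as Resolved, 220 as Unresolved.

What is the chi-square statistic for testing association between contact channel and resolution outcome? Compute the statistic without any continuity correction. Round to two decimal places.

55.47

Row totals: 160, 294. Column totals: 171, 283. Grand total N = 454.
Expected counts (row total × column total / N):
  Phone, Resolved: 160×171/454 = 60.2643
  Phone, Unresolved: 160×283/454 = 99.7357
  Email, Resolved: 294×171/454 = 110.7357
  Email, Unresolved: 294×283/454 = 183.2643
Contributions (O − E)²/E:
  (97 − 60.2643)²/60.2643 = 22.3932
  (63 − 99.7357)²/99.7357 = 13.5309
  (74 − 110.7357)²/110.7357 = 12.1868
  (220 − 183.2643)²/183.2643 = 7.3637
χ² = 22.3932 + 13.5309 + 12.1868 + 7.3637 = 55.47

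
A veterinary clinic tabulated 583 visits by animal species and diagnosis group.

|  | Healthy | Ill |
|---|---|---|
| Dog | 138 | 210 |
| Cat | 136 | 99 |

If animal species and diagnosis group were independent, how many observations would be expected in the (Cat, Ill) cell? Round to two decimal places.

Row total (Cat) = 235; column total (Ill) = 309; grand total N = 583.
Expected count = (row total × column total) / N = 235 × 309 / 583 = 124.55.

124.55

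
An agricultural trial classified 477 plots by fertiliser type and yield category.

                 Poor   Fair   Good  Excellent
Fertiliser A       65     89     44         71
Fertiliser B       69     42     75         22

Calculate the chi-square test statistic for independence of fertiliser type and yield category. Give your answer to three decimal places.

Row totals: 269, 208. Column totals: 134, 131, 119, 93. Grand total N = 477.
Expected counts (row total × column total / N):
  Fertiliser A, Poor: 269×134/477 = 75.5681
  Fertiliser A, Fair: 269×131/477 = 73.8763
  Fertiliser A, Good: 269×119/477 = 67.1090
  Fertiliser A, Excellent: 269×93/477 = 52.4465
  Fertiliser B, Poor: 208×134/477 = 58.4319
  Fertiliser B, Fair: 208×131/477 = 57.1237
  Fertiliser B, Good: 208×119/477 = 51.8910
  Fertiliser B, Excellent: 208×93/477 = 40.5535
Contributions (O − E)²/E:
  (65 − 75.5681)²/75.5681 = 1.4779
  (89 − 73.8763)²/73.8763 = 3.0961
  (44 − 67.1090)²/67.1090 = 7.9576
  (71 − 52.4465)²/52.4465 = 6.5635
  (69 − 58.4319)²/58.4319 = 1.9114
  (42 − 57.1237)²/57.1237 = 4.0041
  (75 − 51.8910)²/51.8910 = 10.2913
  (22 − 40.5535)²/40.5535 = 8.4884
χ² = 1.4779 + 3.0961 + 7.9576 + 6.5635 + 1.9114 + 4.0041 + 10.2913 + 8.4884 = 43.790

43.790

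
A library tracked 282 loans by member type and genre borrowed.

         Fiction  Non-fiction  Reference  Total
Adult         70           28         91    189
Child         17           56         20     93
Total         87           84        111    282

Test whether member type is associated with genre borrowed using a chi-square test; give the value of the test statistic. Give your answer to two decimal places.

61.48

Grand total N = 282.
Expected counts (row total × column total / N):
  Adult, Fiction: 189×87/282 = 58.309
  Adult, Non-fiction: 189×84/282 = 56.298
  Adult, Reference: 189×111/282 = 74.394
  Child, Fiction: 93×87/282 = 28.691
  Child, Non-fiction: 93×84/282 = 27.702
  Child, Reference: 93×111/282 = 36.606
Contributions (O − E)²/E:
  (70 − 58.309)²/58.309 = 2.3441
  (28 − 56.298)²/56.298 = 14.2239
  (91 − 74.394)²/74.394 = 3.7067
  (17 − 28.691)²/28.691 = 4.7638
  (56 − 27.702)²/27.702 = 28.9068
  (20 − 36.606)²/36.606 = 7.5332
χ² = 2.3441 + 14.2239 + 3.7067 + 4.7638 + 28.9068 + 7.5332 = 61.48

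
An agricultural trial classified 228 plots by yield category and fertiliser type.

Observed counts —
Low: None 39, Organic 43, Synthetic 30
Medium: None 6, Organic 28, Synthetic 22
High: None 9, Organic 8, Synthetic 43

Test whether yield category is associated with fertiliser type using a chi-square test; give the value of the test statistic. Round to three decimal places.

Row totals: 112, 56, 60. Column totals: 54, 79, 95. Grand total N = 228.
Expected counts (row total × column total / N):
  Low, None: 112×54/228 = 26.5263
  Low, Organic: 112×79/228 = 38.8070
  Low, Synthetic: 112×95/228 = 46.6667
  Medium, None: 56×54/228 = 13.2632
  Medium, Organic: 56×79/228 = 19.4035
  Medium, Synthetic: 56×95/228 = 23.3333
  High, None: 60×54/228 = 14.2105
  High, Organic: 60×79/228 = 20.7895
  High, Synthetic: 60×95/228 = 25.0000
Contributions (O − E)²/E:
  (39 − 26.5263)²/26.5263 = 5.8656
  (43 − 38.8070)²/38.8070 = 0.4530
  (30 − 46.6667)²/46.6667 = 5.9524
  (6 − 13.2632)²/13.2632 = 3.9775
  (28 − 19.4035)²/19.4035 = 3.8086
  (22 − 23.3333)²/23.3333 = 0.0762
  (9 − 14.2105)²/14.2105 = 1.9105
  (8 − 20.7895)²/20.7895 = 7.8680
  (43 − 25.0000)²/25.0000 = 12.9600
χ² = 5.8656 + 0.4530 + 5.9524 + 3.9775 + 3.8086 + 0.0762 + 1.9105 + 7.8680 + 12.9600 = 42.872

42.872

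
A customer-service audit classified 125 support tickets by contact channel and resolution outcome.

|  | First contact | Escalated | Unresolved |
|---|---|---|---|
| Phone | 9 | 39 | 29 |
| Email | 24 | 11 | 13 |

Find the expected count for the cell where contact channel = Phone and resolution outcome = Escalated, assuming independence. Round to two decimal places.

Row total (Phone) = 77; column total (Escalated) = 50; grand total N = 125.
Expected count = (row total × column total) / N = 77 × 50 / 125 = 30.80.

30.80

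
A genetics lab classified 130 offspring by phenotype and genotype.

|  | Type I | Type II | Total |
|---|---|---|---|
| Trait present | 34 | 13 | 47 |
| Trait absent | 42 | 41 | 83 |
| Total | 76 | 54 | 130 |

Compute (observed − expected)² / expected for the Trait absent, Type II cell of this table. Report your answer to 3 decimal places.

1.234

Row total (Trait absent) = 83; column total (Type II) = 54; N = 130.
Expected count E = 83 × 54 / 130 = 34.476923.
Contribution = (O − E)²/E = (41 − 34.476923)² / 34.476923 = 1.234.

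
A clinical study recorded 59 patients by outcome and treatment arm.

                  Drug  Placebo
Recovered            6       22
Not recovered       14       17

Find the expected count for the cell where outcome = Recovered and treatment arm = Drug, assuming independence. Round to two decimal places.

Row total (Recovered) = 28; column total (Drug) = 20; grand total N = 59.
Expected count = (row total × column total) / N = 28 × 20 / 59 = 9.49.

9.49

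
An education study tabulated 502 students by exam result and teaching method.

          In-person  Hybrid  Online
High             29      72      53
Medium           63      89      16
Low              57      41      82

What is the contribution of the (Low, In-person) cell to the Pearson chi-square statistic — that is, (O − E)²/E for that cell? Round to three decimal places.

0.239

Row total (Low) = 180; column total (In-person) = 149; N = 502.
Expected count E = 180 × 149 / 502 = 53.4263.
Contribution = (O − E)²/E = (57 − 53.4263)² / 53.4263 = 0.239.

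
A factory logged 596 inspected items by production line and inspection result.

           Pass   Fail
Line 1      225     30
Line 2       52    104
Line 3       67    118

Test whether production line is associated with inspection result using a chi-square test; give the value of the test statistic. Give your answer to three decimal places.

Row totals: 255, 156, 185. Column totals: 344, 252. Grand total N = 596.
Expected counts (row total × column total / N):
  Line 1, Pass: 255×344/596 = 147.1812
  Line 1, Fail: 255×252/596 = 107.8188
  Line 2, Pass: 156×344/596 = 90.0403
  Line 2, Fail: 156×252/596 = 65.9597
  Line 3, Pass: 185×344/596 = 106.7785
  Line 3, Fail: 185×252/596 = 78.2215
Contributions (O − E)²/E:
  (225 − 147.1812)²/147.1812 = 41.1450
  (30 − 107.8188)²/107.8188 = 56.1661
  (52 − 90.0403)²/90.0403 = 16.0713
  (104 − 65.9597)²/65.9597 = 21.9386
  (67 − 106.7785)²/106.7785 = 14.8188
  (118 − 78.2215)²/78.2215 = 20.2288
χ² = 41.1450 + 56.1661 + 16.0713 + 21.9386 + 14.8188 + 20.2288 = 170.369

170.369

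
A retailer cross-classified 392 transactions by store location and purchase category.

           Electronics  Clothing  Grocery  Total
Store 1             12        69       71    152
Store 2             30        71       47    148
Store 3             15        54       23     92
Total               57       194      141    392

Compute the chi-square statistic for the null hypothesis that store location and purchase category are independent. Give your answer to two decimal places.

Grand total N = 392.
Expected counts (row total × column total / N):
  Store 1, Electronics: 152×57/392 = 22.1020
  Store 1, Clothing: 152×194/392 = 75.2245
  Store 1, Grocery: 152×141/392 = 54.6735
  Store 2, Electronics: 148×57/392 = 21.5204
  Store 2, Clothing: 148×194/392 = 73.2449
  Store 2, Grocery: 148×141/392 = 53.2347
  Store 3, Electronics: 92×57/392 = 13.3776
  Store 3, Clothing: 92×194/392 = 45.5306
  Store 3, Grocery: 92×141/392 = 33.0918
Contributions (O − E)²/E:
  (12 − 22.1020)²/22.1020 = 4.6172
  (69 − 75.2245)²/75.2245 = 0.5151
  (71 − 54.6735)²/54.6735 = 4.8754
  (30 − 21.5204)²/21.5204 = 3.3412
  (71 − 73.2449)²/73.2449 = 0.0688
  (47 − 53.2347)²/53.2347 = 0.7302
  (15 − 13.3776)²/13.3776 = 0.1968
  (54 − 45.5306)²/45.5306 = 1.5754
  (23 − 33.0918)²/33.0918 = 3.0776
χ² = 4.6172 + 0.5151 + 4.8754 + 3.3412 + 0.0688 + 0.7302 + 0.1968 + 1.5754 + 3.0776 = 19.00

19.00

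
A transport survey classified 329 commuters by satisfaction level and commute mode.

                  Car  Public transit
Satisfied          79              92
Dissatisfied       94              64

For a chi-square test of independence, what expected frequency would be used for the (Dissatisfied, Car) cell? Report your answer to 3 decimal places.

Row total (Dissatisfied) = 158; column total (Car) = 173; grand total N = 329.
Expected count = (row total × column total) / N = 158 × 173 / 329 = 83.082.

83.082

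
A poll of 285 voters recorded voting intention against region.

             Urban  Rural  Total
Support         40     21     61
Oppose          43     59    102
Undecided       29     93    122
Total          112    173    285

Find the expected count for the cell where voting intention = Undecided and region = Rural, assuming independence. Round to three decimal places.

Row total (Undecided) = 122; column total (Rural) = 173; grand total N = 285.
Expected count = (row total × column total) / N = 122 × 173 / 285 = 74.056.

74.056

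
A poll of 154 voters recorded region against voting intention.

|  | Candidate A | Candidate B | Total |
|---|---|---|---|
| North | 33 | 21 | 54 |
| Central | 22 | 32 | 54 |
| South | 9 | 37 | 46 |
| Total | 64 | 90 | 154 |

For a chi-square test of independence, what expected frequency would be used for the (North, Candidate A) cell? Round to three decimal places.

22.442

Row total (North) = 54; column total (Candidate A) = 64; grand total N = 154.
Expected count = (row total × column total) / N = 54 × 64 / 154 = 22.442.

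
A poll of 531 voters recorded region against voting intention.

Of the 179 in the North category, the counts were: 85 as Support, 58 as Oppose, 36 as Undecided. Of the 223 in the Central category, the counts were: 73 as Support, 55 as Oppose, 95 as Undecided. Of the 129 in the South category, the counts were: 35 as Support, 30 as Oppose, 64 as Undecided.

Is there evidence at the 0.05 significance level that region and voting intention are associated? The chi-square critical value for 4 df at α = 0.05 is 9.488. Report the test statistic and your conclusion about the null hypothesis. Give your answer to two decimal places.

34.37; reject H₀

Row totals: 179, 223, 129. Column totals: 193, 143, 195. Grand total N = 531.
Expected counts (row total × column total / N):
  North, Support: 179×193/531 = 65.060
  North, Oppose: 179×143/531 = 48.205
  North, Undecided: 179×195/531 = 65.734
  Central, Support: 223×193/531 = 81.053
  Central, Oppose: 223×143/531 = 60.055
  Central, Undecided: 223×195/531 = 81.893
  South, Support: 129×193/531 = 46.887
  South, Oppose: 129×143/531 = 34.740
  South, Undecided: 129×195/531 = 47.373
Contributions (O − E)²/E:
  (85 − 65.060)²/65.060 = 6.1113
  (58 − 48.205)²/48.205 = 1.9903
  (36 − 65.734)²/65.734 = 13.4498
  (73 − 81.053)²/81.053 = 0.8001
  (55 − 60.055)²/60.055 = 0.4255
  (95 − 81.893)²/81.893 = 2.0978
  (35 − 46.887)²/46.887 = 3.0136
  (30 − 34.740)²/34.740 = 0.6467
  (64 − 47.373)²/47.373 = 5.8358
χ² = 6.1113 + 1.9903 + 13.4498 + 0.8001 + 0.4255 + 2.0978 + 3.0136 + 0.6467 + 5.8358 = 34.37
df = (3−1)(3−1) = 4. Since 34.37 > 9.488, reject the null hypothesis of independence at α = 0.05.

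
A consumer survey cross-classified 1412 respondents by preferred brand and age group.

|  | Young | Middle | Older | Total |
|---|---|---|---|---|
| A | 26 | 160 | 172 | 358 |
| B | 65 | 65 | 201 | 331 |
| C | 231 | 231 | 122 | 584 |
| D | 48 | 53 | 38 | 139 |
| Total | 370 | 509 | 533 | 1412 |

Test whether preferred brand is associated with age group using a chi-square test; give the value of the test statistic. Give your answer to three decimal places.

Grand total N = 1412.
Expected counts (row total × column total / N):
  A, Young: 358×370/1412 = 93.81020
  A, Middle: 358×509/1412 = 129.05241
  A, Older: 358×533/1412 = 135.13739
  B, Young: 331×370/1412 = 86.73513
  B, Middle: 331×509/1412 = 119.31941
  B, Older: 331×533/1412 = 124.94547
  C, Young: 584×370/1412 = 153.03116
  C, Middle: 584×509/1412 = 210.52125
  C, Older: 584×533/1412 = 220.44759
  D, Young: 139×370/1412 = 36.42351
  D, Middle: 139×509/1412 = 50.10694
  D, Older: 139×533/1412 = 52.46955
Contributions (O − E)²/E:
  (26 − 93.81020)²/93.81020 = 49.0162
  (160 − 129.05241)²/129.05241 = 7.4214
  (172 − 135.13739)²/135.13739 = 10.0553
  (65 − 86.73513)²/86.73513 = 5.4466
  (65 − 119.31941)²/119.31941 = 24.7286
  (201 − 124.94547)²/124.94547 = 46.2945
  (231 − 153.03116)²/153.03116 = 39.7249
  (231 − 210.52125)²/210.52125 = 1.9921
  (122 − 220.44759)²/220.44759 = 43.9648
  (48 − 36.42351)²/36.42351 = 3.6794
  (53 − 50.10694)²/50.10694 = 0.1670
  (38 − 52.46955)²/52.46955 = 3.9903
χ² = 49.0162 + 7.4214 + 10.0553 + 5.4466 + 24.7286 + 46.2945 + 39.7249 + 1.9921 + 43.9648 + 3.6794 + 0.1670 + 3.9903 = 236.481

236.481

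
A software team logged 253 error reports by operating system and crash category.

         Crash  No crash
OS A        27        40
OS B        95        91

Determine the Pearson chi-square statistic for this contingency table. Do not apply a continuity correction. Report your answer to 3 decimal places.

Row totals: 67, 186. Column totals: 122, 131. Grand total N = 253.
Expected counts (row total × column total / N):
  OS A, Crash: 67×122/253 = 32.3083
  OS A, No crash: 67×131/253 = 34.6917
  OS B, Crash: 186×122/253 = 89.6917
  OS B, No crash: 186×131/253 = 96.3083
Contributions (O − E)²/E:
  (27 − 32.3083)²/32.3083 = 0.8722
  (40 − 34.6917)²/34.6917 = 0.8122
  (95 − 89.6917)²/89.6917 = 0.3142
  (91 − 96.3083)²/96.3083 = 0.2926
χ² = 0.8722 + 0.8122 + 0.3142 + 0.2926 = 2.291

2.291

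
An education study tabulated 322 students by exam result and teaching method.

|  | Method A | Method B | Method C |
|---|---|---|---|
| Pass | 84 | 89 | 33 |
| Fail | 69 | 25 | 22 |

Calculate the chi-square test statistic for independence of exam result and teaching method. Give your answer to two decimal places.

15.67

Row totals: 206, 116. Column totals: 153, 114, 55. Grand total N = 322.
Expected counts (row total × column total / N):
  Pass, Method A: 206×153/322 = 97.882
  Pass, Method B: 206×114/322 = 72.932
  Pass, Method C: 206×55/322 = 35.186
  Fail, Method A: 116×153/322 = 55.118
  Fail, Method B: 116×114/322 = 41.068
  Fail, Method C: 116×55/322 = 19.814
Contributions (O − E)²/E:
  (84 − 97.882)²/97.882 = 1.9688
  (89 − 72.932)²/72.932 = 3.5400
  (33 − 35.186)²/35.186 = 0.1358
  (69 − 55.118)²/55.118 = 3.4963
  (25 − 41.068)²/41.068 = 6.2867
  (22 − 19.814)²/19.814 = 0.2412
χ² = 1.9688 + 3.5400 + 0.1358 + 3.4963 + 6.2867 + 0.2412 = 15.67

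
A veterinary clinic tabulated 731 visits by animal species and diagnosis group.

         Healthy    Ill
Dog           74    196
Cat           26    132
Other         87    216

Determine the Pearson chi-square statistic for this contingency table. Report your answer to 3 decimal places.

Row totals: 270, 158, 303. Column totals: 187, 544. Grand total N = 731.
Expected counts (row total × column total / N):
  Dog, Healthy: 270×187/731 = 69.06977
  Dog, Ill: 270×544/731 = 200.93023
  Cat, Healthy: 158×187/731 = 40.41860
  Cat, Ill: 158×544/731 = 117.58140
  Other, Healthy: 303×187/731 = 77.51163
  Other, Ill: 303×544/731 = 225.48837
Contributions (O − E)²/E:
  (74 − 69.06977)²/69.06977 = 0.3519
  (196 − 200.93023)²/200.93023 = 0.1210
  (26 − 40.41860)²/40.41860 = 5.1436
  (132 − 117.58140)²/117.58140 = 1.7681
  (87 − 77.51163)²/77.51163 = 1.1615
  (216 − 225.48837)²/225.48837 = 0.3993
χ² = 0.3519 + 0.1210 + 5.1436 + 1.7681 + 1.1615 + 0.3993 = 8.945

8.945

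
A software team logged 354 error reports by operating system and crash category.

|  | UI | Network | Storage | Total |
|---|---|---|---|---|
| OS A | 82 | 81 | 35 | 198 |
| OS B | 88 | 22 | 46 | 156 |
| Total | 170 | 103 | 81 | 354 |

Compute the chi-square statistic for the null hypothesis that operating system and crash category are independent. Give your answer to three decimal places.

Grand total N = 354.
Expected counts (row total × column total / N):
  OS A, UI: 198×170/354 = 95.0847
  OS A, Network: 198×103/354 = 57.6102
  OS A, Storage: 198×81/354 = 45.3051
  OS B, UI: 156×170/354 = 74.9153
  OS B, Network: 156×103/354 = 45.3898
  OS B, Storage: 156×81/354 = 35.6949
Contributions (O − E)²/E:
  (82 − 95.0847)²/95.0847 = 1.8006
  (81 − 57.6102)²/57.6102 = 9.4963
  (35 − 45.3051)²/45.3051 = 2.3440
  (88 − 74.9153)²/74.9153 = 2.2854
  (22 − 45.3898)²/45.3898 = 12.0530
  (46 − 35.6949)²/35.6949 = 2.9751
χ² = 1.8006 + 9.4963 + 2.3440 + 2.2854 + 12.0530 + 2.9751 = 30.954

30.954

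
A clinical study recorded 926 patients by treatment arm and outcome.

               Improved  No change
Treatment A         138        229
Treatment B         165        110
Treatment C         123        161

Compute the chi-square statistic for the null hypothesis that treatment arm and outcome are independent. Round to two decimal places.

Row totals: 367, 275, 284. Column totals: 426, 500. Grand total N = 926.
Expected counts (row total × column total / N):
  Treatment A, Improved: 367×426/926 = 168.836
  Treatment A, No change: 367×500/926 = 198.164
  Treatment B, Improved: 275×426/926 = 126.512
  Treatment B, No change: 275×500/926 = 148.488
  Treatment C, Improved: 284×426/926 = 130.652
  Treatment C, No change: 284×500/926 = 153.348
Contributions (O − E)²/E:
  (138 − 168.836)²/168.836 = 5.6318
  (229 − 198.164)²/198.164 = 4.7983
  (165 − 126.512)²/126.512 = 11.7090
  (110 − 148.488)²/148.488 = 9.9761
  (123 − 130.652)²/130.652 = 0.4482
  (161 − 153.348)²/153.348 = 0.3818
χ² = 5.6318 + 4.7983 + 11.7090 + 9.9761 + 0.4482 + 0.3818 = 32.95

32.95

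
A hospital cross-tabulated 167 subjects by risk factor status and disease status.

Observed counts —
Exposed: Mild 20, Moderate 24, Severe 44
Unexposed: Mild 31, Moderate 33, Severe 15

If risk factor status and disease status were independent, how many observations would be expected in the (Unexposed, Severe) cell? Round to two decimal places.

27.91

Row total (Unexposed) = 79; column total (Severe) = 59; grand total N = 167.
Expected count = (row total × column total) / N = 79 × 59 / 167 = 27.91.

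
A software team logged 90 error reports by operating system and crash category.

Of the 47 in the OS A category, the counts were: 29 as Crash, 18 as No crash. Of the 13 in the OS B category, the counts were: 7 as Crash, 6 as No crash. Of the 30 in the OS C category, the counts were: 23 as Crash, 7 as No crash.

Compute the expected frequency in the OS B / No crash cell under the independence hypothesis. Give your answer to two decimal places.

Row total (OS B) = 13; column total (No crash) = 31; grand total N = 90.
Expected count = (row total × column total) / N = 13 × 31 / 90 = 4.48.

4.48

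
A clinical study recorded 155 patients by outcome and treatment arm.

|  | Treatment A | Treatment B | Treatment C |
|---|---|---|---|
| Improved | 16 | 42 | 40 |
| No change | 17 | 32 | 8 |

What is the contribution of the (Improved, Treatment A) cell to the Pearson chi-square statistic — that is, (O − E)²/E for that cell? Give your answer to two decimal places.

Row total (Improved) = 98; column total (Treatment A) = 33; N = 155.
Expected count E = 98 × 33 / 155 = 20.865.
Contribution = (O − E)²/E = (16 − 20.865)² / 20.865 = 1.13.

1.13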